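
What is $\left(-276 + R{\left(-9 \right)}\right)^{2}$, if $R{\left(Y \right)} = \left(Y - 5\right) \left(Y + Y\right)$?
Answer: $576$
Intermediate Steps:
$R{\left(Y \right)} = 2 Y \left(-5 + Y\right)$ ($R{\left(Y \right)} = \left(-5 + Y\right) 2 Y = 2 Y \left(-5 + Y\right)$)
$\left(-276 + R{\left(-9 \right)}\right)^{2} = \left(-276 + 2 \left(-9\right) \left(-5 - 9\right)\right)^{2} = \left(-276 + 2 \left(-9\right) \left(-14\right)\right)^{2} = \left(-276 + 252\right)^{2} = \left(-24\right)^{2} = 576$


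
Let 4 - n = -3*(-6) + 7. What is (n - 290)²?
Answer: 96721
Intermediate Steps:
n = -21 (n = 4 - (-3*(-6) + 7) = 4 - (18 + 7) = 4 - 1*25 = 4 - 25 = -21)
(n - 290)² = (-21 - 290)² = (-311)² = 96721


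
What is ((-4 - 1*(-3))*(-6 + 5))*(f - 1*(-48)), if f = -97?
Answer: -49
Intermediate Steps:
((-4 - 1*(-3))*(-6 + 5))*(f - 1*(-48)) = ((-4 - 1*(-3))*(-6 + 5))*(-97 - 1*(-48)) = ((-4 + 3)*(-1))*(-97 + 48) = -1*(-1)*(-49) = 1*(-49) = -49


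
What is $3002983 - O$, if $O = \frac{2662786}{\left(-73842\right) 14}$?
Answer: $\frac{221746460885}{73842} \approx 3.003 \cdot 10^{6}$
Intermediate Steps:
$O = - \frac{190199}{73842}$ ($O = \frac{2662786}{-1033788} = 2662786 \left(- \frac{1}{1033788}\right) = - \frac{190199}{73842} \approx -2.5758$)
$3002983 - O = 3002983 - - \frac{190199}{73842} = 3002983 + \frac{190199}{73842} = \frac{221746460885}{73842}$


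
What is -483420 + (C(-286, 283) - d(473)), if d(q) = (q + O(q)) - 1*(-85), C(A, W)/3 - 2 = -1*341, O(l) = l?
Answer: -485468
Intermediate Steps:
C(A, W) = -1017 (C(A, W) = 6 + 3*(-1*341) = 6 + 3*(-341) = 6 - 1023 = -1017)
d(q) = 85 + 2*q (d(q) = (q + q) - 1*(-85) = 2*q + 85 = 85 + 2*q)
-483420 + (C(-286, 283) - d(473)) = -483420 + (-1017 - (85 + 2*473)) = -483420 + (-1017 - (85 + 946)) = -483420 + (-1017 - 1*1031) = -483420 + (-1017 - 1031) = -483420 - 2048 = -485468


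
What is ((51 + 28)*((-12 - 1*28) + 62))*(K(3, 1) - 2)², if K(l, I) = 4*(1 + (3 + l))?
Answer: 1174888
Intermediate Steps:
K(l, I) = 16 + 4*l (K(l, I) = 4*(4 + l) = 16 + 4*l)
((51 + 28)*((-12 - 1*28) + 62))*(K(3, 1) - 2)² = ((51 + 28)*((-12 - 1*28) + 62))*((16 + 4*3) - 2)² = (79*((-12 - 28) + 62))*((16 + 12) - 2)² = (79*(-40 + 62))*(28 - 2)² = (79*22)*26² = 1738*676 = 1174888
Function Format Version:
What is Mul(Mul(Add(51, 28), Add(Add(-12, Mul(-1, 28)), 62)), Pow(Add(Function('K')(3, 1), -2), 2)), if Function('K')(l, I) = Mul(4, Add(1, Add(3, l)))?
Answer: 1174888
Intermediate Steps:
Function('K')(l, I) = Add(16, Mul(4, l)) (Function('K')(l, I) = Mul(4, Add(4, l)) = Add(16, Mul(4, l)))
Mul(Mul(Add(51, 28), Add(Add(-12, Mul(-1, 28)), 62)), Pow(Add(Function('K')(3, 1), -2), 2)) = Mul(Mul(Add(51, 28), Add(Add(-12, Mul(-1, 28)), 62)), Pow(Add(Add(16, Mul(4, 3)), -2), 2)) = Mul(Mul(79, Add(Add(-12, -28), 62)), Pow(Add(Add(16, 12), -2), 2)) = Mul(Mul(79, Add(-40, 62)), Pow(Add(28, -2), 2)) = Mul(Mul(79, 22), Pow(26, 2)) = Mul(1738, 676) = 1174888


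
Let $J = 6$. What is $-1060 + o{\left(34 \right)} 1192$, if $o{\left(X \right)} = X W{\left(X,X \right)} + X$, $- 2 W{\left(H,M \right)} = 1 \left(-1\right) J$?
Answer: $161052$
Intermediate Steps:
$W{\left(H,M \right)} = 3$ ($W{\left(H,M \right)} = - \frac{1 \left(-1\right) 6}{2} = - \frac{\left(-1\right) 6}{2} = \left(- \frac{1}{2}\right) \left(-6\right) = 3$)
$o{\left(X \right)} = 4 X$ ($o{\left(X \right)} = X 3 + X = 3 X + X = 4 X$)
$-1060 + o{\left(34 \right)} 1192 = -1060 + 4 \cdot 34 \cdot 1192 = -1060 + 136 \cdot 1192 = -1060 + 162112 = 161052$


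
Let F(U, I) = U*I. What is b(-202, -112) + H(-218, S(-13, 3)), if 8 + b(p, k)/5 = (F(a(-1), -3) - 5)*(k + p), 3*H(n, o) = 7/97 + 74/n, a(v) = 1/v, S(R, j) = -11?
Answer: 32775358/10573 ≈ 3099.9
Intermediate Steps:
H(n, o) = 7/291 + 74/(3*n) (H(n, o) = (7/97 + 74/n)/3 = 7/291 + 74/(3*n))
F(U, I) = I*U
b(p, k) = -40 - 10*k - 10*p (b(p, k) = -40 + 5*((-3/(-1) - 5)*(k + p)) = -40 + 5*((-3*(-1) - 5)*(k + p)) = -40 + 5*((3 - 5)*(k + p)) = -40 + 5*(-2*(k + p)) = -40 + 5*(-2*k - 2*p) = -40 + (-10*k - 10*p) = -40 - 10*k - 10*p)
b(-202, -112) + H(-218, S(-13, 3)) = (-40 - 10*(-112) - 10*(-202)) + (1/291)*(7178 + 7*(-218))/(-218) = (-40 + 1120 + 2020) + (1/291)*(-1/218)*(7178 - 1526) = 3100 + (1/291)*(-1/218)*5652 = 3100 - 942/10573 = 32775358/10573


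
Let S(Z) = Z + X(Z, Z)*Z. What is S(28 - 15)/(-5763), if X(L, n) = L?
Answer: -182/5763 ≈ -0.031581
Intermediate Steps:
S(Z) = Z + Z**2 (S(Z) = Z + Z*Z = Z + Z**2)
S(28 - 15)/(-5763) = ((28 - 15)*(1 + (28 - 15)))/(-5763) = (13*(1 + 13))*(-1/5763) = (13*14)*(-1/5763) = 182*(-1/5763) = -182/5763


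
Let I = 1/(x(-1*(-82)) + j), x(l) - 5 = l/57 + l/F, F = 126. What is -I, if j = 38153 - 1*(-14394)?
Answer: -1197/62907245 ≈ -1.9028e-5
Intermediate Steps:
x(l) = 5 + 61*l/2394 (x(l) = 5 + (l/57 + l/126) = 5 + 61*l/2394)
j = 52547 (j = 38153 + 14394 = 52547)
I = 1197/62907245 (I = 1/((5 + 61*(-1*(-82))/2394) + 52547) = 1/((5 + (61/2394)*82) + 52547) = 1/((5 + 2501/1197) + 52547) = 1/(8486/1197 + 52547) = 1/(62907245/1197) = 1197/62907245 ≈ 1.9028e-5)
-I = -1*1197/62907245 = -1197/62907245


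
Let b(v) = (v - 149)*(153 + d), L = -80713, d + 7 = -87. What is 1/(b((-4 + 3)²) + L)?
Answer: -1/89445 ≈ -1.1180e-5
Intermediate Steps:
d = -94 (d = -7 - 87 = -94)
b(v) = -8791 + 59*v (b(v) = (v - 149)*(153 - 94) = (-149 + v)*59 = -8791 + 59*v)
1/(b((-4 + 3)²) + L) = 1/((-8791 + 59*(-4 + 3)²) - 80713) = 1/((-8791 + 59*(-1)²) - 80713) = 1/((-8791 + 59*1) - 80713) = 1/((-8791 + 59) - 80713) = 1/(-8732 - 80713) = 1/(-89445) = -1/89445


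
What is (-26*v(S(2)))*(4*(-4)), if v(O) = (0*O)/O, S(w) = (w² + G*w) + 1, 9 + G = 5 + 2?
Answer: 0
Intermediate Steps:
G = -2 (G = -9 + (5 + 2) = -9 + 7 = -2)
S(w) = 1 + w² - 2*w (S(w) = (w² - 2*w) + 1 = 1 + w² - 2*w)
v(O) = 0 (v(O) = 0/O = 0)
(-26*v(S(2)))*(4*(-4)) = (-26*0)*(4*(-4)) = 0*(-16) = 0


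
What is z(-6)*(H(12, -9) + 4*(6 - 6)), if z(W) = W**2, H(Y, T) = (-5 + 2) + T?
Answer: -432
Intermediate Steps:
H(Y, T) = -3 + T
z(-6)*(H(12, -9) + 4*(6 - 6)) = (-6)**2*((-3 - 9) + 4*(6 - 6)) = 36*(-12 + 4*0) = 36*(-12 + 0) = 36*(-12) = -432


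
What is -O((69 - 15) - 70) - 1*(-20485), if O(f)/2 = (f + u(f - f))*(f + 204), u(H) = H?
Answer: 26501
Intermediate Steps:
O(f) = 2*f*(204 + f) (O(f) = 2*((f + (f - f))*(f + 204)) = 2*((f + 0)*(204 + f)) = 2*(f*(204 + f)) = 2*f*(204 + f))
-O((69 - 15) - 70) - 1*(-20485) = -2*((69 - 15) - 70)*(204 + ((69 - 15) - 70)) - 1*(-20485) = -2*(54 - 70)*(204 + (54 - 70)) + 20485 = -2*(-16)*(204 - 16) + 20485 = -2*(-16)*188 + 20485 = -1*(-6016) + 20485 = 6016 + 20485 = 26501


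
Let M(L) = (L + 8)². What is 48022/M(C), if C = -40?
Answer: 24011/512 ≈ 46.896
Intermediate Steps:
M(L) = (8 + L)²
48022/M(C) = 48022/((8 - 40)²) = 48022/((-32)²) = 48022/1024 = 48022*(1/1024) = 24011/512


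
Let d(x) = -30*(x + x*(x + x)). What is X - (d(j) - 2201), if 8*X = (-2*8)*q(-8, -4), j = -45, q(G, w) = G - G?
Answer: 122351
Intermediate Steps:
q(G, w) = 0
d(x) = -60*x**2 - 30*x (d(x) = -30*(x + x*(2*x)) = -30*(x + 2*x**2) = -60*x**2 - 30*x)
X = 0 (X = (-2*8*0)/8 = (-16*0)/8 = (1/8)*0 = 0)
X - (d(j) - 2201) = 0 - (-30*(-45)*(1 + 2*(-45)) - 2201) = 0 - (-30*(-45)*(1 - 90) - 2201) = 0 - (-30*(-45)*(-89) - 2201) = 0 - (-120150 - 2201) = 0 - 1*(-122351) = 0 + 122351 = 122351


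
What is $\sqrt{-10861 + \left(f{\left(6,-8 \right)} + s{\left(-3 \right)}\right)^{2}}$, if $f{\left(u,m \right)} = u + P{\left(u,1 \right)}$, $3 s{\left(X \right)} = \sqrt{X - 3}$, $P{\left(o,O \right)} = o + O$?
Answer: $\frac{\sqrt{-96234 + 78 i \sqrt{6}}}{3} \approx 0.10265 + 103.41 i$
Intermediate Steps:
$P{\left(o,O \right)} = O + o$
$s{\left(X \right)} = \frac{\sqrt{-3 + X}}{3}$ ($s{\left(X \right)} = \frac{\sqrt{X - 3}}{3} = \frac{\sqrt{-3 + X}}{3}$)
$f{\left(u,m \right)} = 1 + 2 u$ ($f{\left(u,m \right)} = u + \left(1 + u\right) = 1 + 2 u$)
$\sqrt{-10861 + \left(f{\left(6,-8 \right)} + s{\left(-3 \right)}\right)^{2}} = \sqrt{-10861 + \left(\left(1 + 2 \cdot 6\right) + \frac{\sqrt{-3 - 3}}{3}\right)^{2}} = \sqrt{-10861 + \left(\left(1 + 12\right) + \frac{\sqrt{-6}}{3}\right)^{2}} = \sqrt{-10861 + \left(13 + \frac{i \sqrt{6}}{3}\right)^{2}}$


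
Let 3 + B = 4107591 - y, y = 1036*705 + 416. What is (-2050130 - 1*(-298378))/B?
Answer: -218969/422099 ≈ -0.51876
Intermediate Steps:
y = 730796 (y = 730380 + 416 = 730796)
B = 3376792 (B = -3 + (4107591 - 1*730796) = -3 + (4107591 - 730796) = -3 + 3376795 = 3376792)
(-2050130 - 1*(-298378))/B = (-2050130 - 1*(-298378))/3376792 = (-2050130 + 298378)*(1/3376792) = -1751752*1/3376792 = -218969/422099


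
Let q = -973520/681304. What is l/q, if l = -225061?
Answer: 19166869943/121690 ≈ 1.5751e+5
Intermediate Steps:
q = -121690/85163 (q = -973520*1/681304 = -121690/85163 ≈ -1.4289)
l/q = -225061/(-121690/85163) = -225061*(-85163/121690) = 19166869943/121690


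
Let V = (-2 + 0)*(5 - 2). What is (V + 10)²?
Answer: 16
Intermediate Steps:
V = -6 (V = -2*3 = -6)
(V + 10)² = (-6 + 10)² = 4² = 16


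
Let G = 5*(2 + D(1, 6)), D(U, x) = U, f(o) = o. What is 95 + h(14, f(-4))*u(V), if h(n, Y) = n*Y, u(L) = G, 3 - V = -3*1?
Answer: -745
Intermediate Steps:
V = 6 (V = 3 - (-3) = 3 - 1*(-3) = 3 + 3 = 6)
G = 15 (G = 5*(2 + 1) = 5*3 = 15)
u(L) = 15
h(n, Y) = Y*n
95 + h(14, f(-4))*u(V) = 95 - 4*14*15 = 95 - 56*15 = 95 - 840 = -745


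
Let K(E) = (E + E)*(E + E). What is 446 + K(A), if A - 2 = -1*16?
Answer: 1230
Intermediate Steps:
A = -14 (A = 2 - 1*16 = 2 - 16 = -14)
K(E) = 4*E² (K(E) = (2*E)*(2*E) = 4*E²)
446 + K(A) = 446 + 4*(-14)² = 446 + 4*196 = 446 + 784 = 1230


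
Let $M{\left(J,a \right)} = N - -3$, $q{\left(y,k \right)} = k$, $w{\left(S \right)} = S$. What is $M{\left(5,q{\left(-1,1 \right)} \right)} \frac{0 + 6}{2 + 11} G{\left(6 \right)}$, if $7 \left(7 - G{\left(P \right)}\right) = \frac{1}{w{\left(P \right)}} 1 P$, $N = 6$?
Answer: $\frac{2592}{91} \approx 28.484$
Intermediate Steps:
$M{\left(J,a \right)} = 9$ ($M{\left(J,a \right)} = 6 - -3 = 6 + 3 = 9$)
$G{\left(P \right)} = \frac{48}{7}$ ($G{\left(P \right)} = 7 - \frac{\frac{1}{P} 1 P}{7} = 7 - \frac{\frac{1}{P} P}{7} = 7 - \frac{1}{7} = \frac{48}{7}$)
$M{\left(5,q{\left(-1,1 \right)} \right)} \frac{0 + 6}{2 + 11} G{\left(6 \right)} = 9 \frac{0 + 6}{2 + 11} \cdot \frac{48}{7} = 9 \cdot \frac{6}{13} \cdot \frac{48}{7} = \frac{54}{13} \cdot \frac{48}{7} = \frac{2592}{91}$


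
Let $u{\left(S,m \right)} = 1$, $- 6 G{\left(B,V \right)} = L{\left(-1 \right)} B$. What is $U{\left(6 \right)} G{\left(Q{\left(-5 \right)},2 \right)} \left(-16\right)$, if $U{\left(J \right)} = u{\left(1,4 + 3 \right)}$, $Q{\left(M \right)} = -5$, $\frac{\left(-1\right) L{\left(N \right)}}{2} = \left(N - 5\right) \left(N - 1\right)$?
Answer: $320$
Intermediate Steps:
$L{\left(N \right)} = - 2 \left(-1 + N\right) \left(-5 + N\right)$ ($L{\left(N \right)} = - 2 \left(N - 5\right) \left(N - 1\right) = - 2 \left(-5 + N\right) \left(-1 + N\right) = - 2 \left(-1 + N\right) \left(-5 + N\right)$)
$G{\left(B,V \right)} = 4 B$ ($G{\left(B,V \right)} = - \frac{\left(-10 - 2 \left(-1\right)^{2} + 12 \left(-1\right)\right) B}{6} = - \frac{\left(-10 - 2 - 12\right) B}{6} = - \frac{\left(-24\right) B}{6} = 4 B$)
$U{\left(J \right)} = 1$
$U{\left(6 \right)} G{\left(Q{\left(-5 \right)},2 \right)} \left(-16\right) = 1 \cdot 4 \left(-5\right) \left(-16\right) = 1 \left(-20\right) \left(-16\right) = \left(-20\right) \left(-16\right) = 320$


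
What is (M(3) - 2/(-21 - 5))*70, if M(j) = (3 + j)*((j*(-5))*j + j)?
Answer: -229250/13 ≈ -17635.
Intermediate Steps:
M(j) = (3 + j)*(j - 5*j²) (M(j) = (3 + j)*((-5*j)*j + j) = (3 + j)*(-5*j² + j) = (3 + j)*(j - 5*j²))
(M(3) - 2/(-21 - 5))*70 = (3*(3 - 14*3 - 5*3²) - 2/(-21 - 5))*70 = (3*(3 - 42 - 5*9) - 2/(-26))*70 = (3*(3 - 42 - 45) - 1/26*(-2))*70 = (3*(-84) + 1/13)*70 = (-252 + 1/13)*70 = -3275/13*70 = -229250/13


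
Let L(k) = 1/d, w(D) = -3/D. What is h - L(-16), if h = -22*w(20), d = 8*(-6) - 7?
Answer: 73/22 ≈ 3.3182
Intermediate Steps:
d = -55 (d = -48 - 7 = -55)
L(k) = -1/55 (L(k) = 1/(-55) = -1/55)
h = 33/10 (h = -(-66)/20 = -22*(-3/20) = 33/10 ≈ 3.3000)
h - L(-16) = 33/10 - 1*(-1/55) = 33/10 + 1/55 = 73/22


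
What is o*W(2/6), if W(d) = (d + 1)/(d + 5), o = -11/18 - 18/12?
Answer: -19/36 ≈ -0.52778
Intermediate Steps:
o = -19/9 (o = -11*1/18 - 18*1/12 = -11/18 - 3/2 = -19/9 ≈ -2.1111)
W(d) = (1 + d)/(5 + d)
o*W(2/6) = -19*(1 + 2/6)/(9*(5 + 2/6)) = -19*(1 + 2*(1/6))/(9*(5 + 2*(1/6))) = -19*(1 + 1/3)/(9*(5 + 1/3)) = -19*4/(9*16/3*3) = -19*4/(48*3) = -19/9*1/4 = -19/36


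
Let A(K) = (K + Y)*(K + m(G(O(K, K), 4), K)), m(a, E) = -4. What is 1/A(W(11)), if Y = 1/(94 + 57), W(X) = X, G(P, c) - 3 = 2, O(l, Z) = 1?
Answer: 151/11634 ≈ 0.012979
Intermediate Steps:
G(P, c) = 5 (G(P, c) = 3 + 2 = 5)
Y = 1/151 ≈ 0.0066225
A(K) = (-4 + K)*(1/151 + K) (A(K) = (K + 1/151)*(K - 4) = (1/151 + K)*(-4 + K) = (-4 + K)*(1/151 + K))
1/A(W(11)) = 1/(-4/151 + 11² - 603/151*11) = 1/(-4/151 + 121 - 6633/151) = 1/(11634/151) = 151/11634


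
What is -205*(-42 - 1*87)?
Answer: 26445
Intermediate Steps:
-205*(-42 - 1*87) = -205*(-42 - 87) = -205*(-129) = 26445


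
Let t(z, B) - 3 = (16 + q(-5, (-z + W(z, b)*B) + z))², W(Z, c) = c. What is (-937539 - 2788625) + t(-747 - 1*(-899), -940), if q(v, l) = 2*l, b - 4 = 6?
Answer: 349112495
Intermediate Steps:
b = 10 (b = 4 + 6 = 10)
t(z, B) = 3 + (16 + 20*B)² (t(z, B) = 3 + (16 + 2*((-z + 10*B) + z))² = 3 + (16 + 2*(10*B))² = 3 + (16 + 20*B)²)
(-937539 - 2788625) + t(-747 - 1*(-899), -940) = (-937539 - 2788625) + (3 + 16*(4 + 5*(-940))²) = -3726164 + (3 + 16*(4 - 4700)²) = -3726164 + (3 + 16*(-4696)²) = -3726164 + (3 + 16*22052416) = -3726164 + (3 + 352838656) = -3726164 + 352838659 = 349112495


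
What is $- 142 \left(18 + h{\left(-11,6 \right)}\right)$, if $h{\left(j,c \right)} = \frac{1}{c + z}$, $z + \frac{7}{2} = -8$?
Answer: $- \frac{27832}{11} \approx -2530.2$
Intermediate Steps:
$z = - \frac{23}{2}$ ($z = - \frac{7}{2} - 8 = - \frac{23}{2} \approx -11.5$)
$h{\left(j,c \right)} = \frac{1}{- \frac{23}{2} + c}$ ($h{\left(j,c \right)} = \frac{1}{c - \frac{23}{2}} = \frac{1}{- \frac{23}{2} + c}$)
$- 142 \left(18 + h{\left(-11,6 \right)}\right) = - 142 \left(18 + \frac{2}{-23 + 2 \cdot 6}\right) = - 142 \left(18 + \frac{2}{-23 + 12}\right) = - 142 \left(18 + \frac{2}{-11}\right) = - 142 \left(18 + 2 \left(- \frac{1}{11}\right)\right) = - 142 \left(18 - \frac{2}{11}\right) = \left(-142\right) \frac{196}{11} = - \frac{27832}{11}$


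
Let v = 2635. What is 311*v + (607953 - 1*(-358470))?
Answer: 1785908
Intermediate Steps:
311*v + (607953 - 1*(-358470)) = 311*2635 + (607953 - 1*(-358470)) = 819485 + (607953 + 358470) = 819485 + 966423 = 1785908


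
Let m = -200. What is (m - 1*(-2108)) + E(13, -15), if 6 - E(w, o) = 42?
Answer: 1872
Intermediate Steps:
E(w, o) = -36 (E(w, o) = 6 - 1*42 = 6 - 42 = -36)
(m - 1*(-2108)) + E(13, -15) = (-200 - 1*(-2108)) - 36 = (-200 + 2108) - 36 = 1908 - 36 = 1872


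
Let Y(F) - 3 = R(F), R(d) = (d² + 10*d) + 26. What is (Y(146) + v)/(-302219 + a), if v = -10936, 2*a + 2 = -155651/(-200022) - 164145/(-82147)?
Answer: -390043997320692/9931633281645073 ≈ -0.039273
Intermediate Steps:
a = 12756459419/32862414468 (a = -1 + (-155651/(-200022) - 164145/(-82147))/2 = -1 + (-155651*(-1/200022) - 164145*(-1/82147))/2 = -1 + (155651/200022 + 164145/82147)/2 = -1 + (½)*(45618873887/16431207234) = -1 + 45618873887/32862414468 = 12756459419/32862414468 ≈ 0.38818)
R(d) = 26 + d² + 10*d
Y(F) = 29 + F² + 10*F (Y(F) = 3 + (26 + F² + 10*F) = 29 + F² + 10*F)
(Y(146) + v)/(-302219 + a) = ((29 + 146² + 10*146) - 10936)/(-302219 + 12756459419/32862414468) = ((29 + 21316 + 1460) - 10936)/(-9931633281645073/32862414468) = (22805 - 10936)*(-32862414468/9931633281645073) = 11869*(-32862414468/9931633281645073) = -390043997320692/9931633281645073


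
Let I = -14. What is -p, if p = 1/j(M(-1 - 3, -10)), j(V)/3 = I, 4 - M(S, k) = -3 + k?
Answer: 1/42 ≈ 0.023810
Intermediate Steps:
M(S, k) = 7 - k (M(S, k) = 4 - (-3 + k) = 4 + (3 - k) = 7 - k)
j(V) = -42 (j(V) = 3*(-14) = -42)
p = -1/42 (p = 1/(-42) = -1/42 ≈ -0.023810)
-p = -1*(-1/42) = 1/42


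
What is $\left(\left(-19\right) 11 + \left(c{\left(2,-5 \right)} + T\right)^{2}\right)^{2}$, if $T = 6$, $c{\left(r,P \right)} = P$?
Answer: $43264$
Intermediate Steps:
$\left(\left(-19\right) 11 + \left(c{\left(2,-5 \right)} + T\right)^{2}\right)^{2} = \left(\left(-19\right) 11 + \left(-5 + 6\right)^{2}\right)^{2} = \left(-209 + 1^{2}\right)^{2} = \left(-209 + 1\right)^{2} = \left(-208\right)^{2} = 43264$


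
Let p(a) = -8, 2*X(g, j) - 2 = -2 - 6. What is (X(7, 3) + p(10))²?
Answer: 121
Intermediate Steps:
X(g, j) = -3 (X(g, j) = 1 + (-2 - 6)/2 = 1 + (½)*(-8) = 1 - 4 = -3)
(X(7, 3) + p(10))² = (-3 - 8)² = (-11)² = 121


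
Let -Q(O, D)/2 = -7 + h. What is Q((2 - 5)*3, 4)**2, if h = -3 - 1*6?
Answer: 1024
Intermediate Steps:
h = -9 (h = -3 - 6 = -9)
Q(O, D) = 32 (Q(O, D) = -2*(-7 - 9) = -2*(-16) = 32)
Q((2 - 5)*3, 4)**2 = 32**2 = 1024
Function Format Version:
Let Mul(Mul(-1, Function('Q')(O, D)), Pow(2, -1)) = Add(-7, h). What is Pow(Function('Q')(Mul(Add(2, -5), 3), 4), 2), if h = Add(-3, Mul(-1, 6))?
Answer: 1024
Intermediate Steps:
h = -9 (h = Add(-3, -6) = -9)
Function('Q')(O, D) = 32 (Function('Q')(O, D) = Mul(-2, Add(-7, -9)) = Mul(-2, -16) = 32)
Pow(Function('Q')(Mul(Add(2, -5), 3), 4), 2) = Pow(32, 2) = 1024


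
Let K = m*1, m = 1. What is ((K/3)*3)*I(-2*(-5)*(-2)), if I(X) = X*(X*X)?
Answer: -8000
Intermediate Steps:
K = 1 (K = 1*1 = 1)
I(X) = X³ (I(X) = X*X² = X³)
((K/3)*3)*I(-2*(-5)*(-2)) = ((1/3)*3)*(-2*(-5)*(-2))³ = ((1*(⅓))*3)*(10*(-2))³ = ((⅓)*3)*(-20)³ = 1*(-8000) = -8000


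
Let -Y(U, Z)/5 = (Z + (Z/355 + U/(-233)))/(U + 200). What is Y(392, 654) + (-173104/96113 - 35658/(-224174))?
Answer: -47259557890916223/6594067257194621 ≈ -7.1670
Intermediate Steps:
Y(U, Z) = -5*(-U/233 + 356*Z/355)/(200 + U) (Y(U, Z) = -5*(Z + (Z/355 + U/(-233)))/(U + 200) = -5*(Z + (Z*(1/355) + U*(-1/233)))/(200 + U) = -5*(Z + (Z/355 - U/233))/(200 + U) = -5*(Z + (-U/233 + Z/355))/(200 + U) = -5*(-U/233 + 356*Z/355)/(200 + U))
Y(392, 654) + (-173104/96113 - 35658/(-224174)) = (-82948*654 + 355*392)/(16543*(200 + 392)) + (-173104/96113 - 35658/(-224174)) = (1/16543)*(-54247992 + 139160)/592 + (-173104*1/96113 - 35658*(-1/224174)) = (1/16543)*(1/592)*(-54108832) + (-173104/96113 + 17829/112087) = -3381802/612091 - 17689109371/10773017831 = -47259557890916223/6594067257194621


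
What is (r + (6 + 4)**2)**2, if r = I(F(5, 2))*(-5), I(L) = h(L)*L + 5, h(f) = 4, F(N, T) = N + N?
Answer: 15625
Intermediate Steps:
F(N, T) = 2*N
I(L) = 5 + 4*L (I(L) = 4*L + 5 = 5 + 4*L)
r = -225 (r = (5 + 4*(2*5))*(-5) = (5 + 4*10)*(-5) = (5 + 40)*(-5) = 45*(-5) = -225)
(r + (6 + 4)**2)**2 = (-225 + (6 + 4)**2)**2 = (-225 + 10**2)**2 = (-225 + 100)**2 = (-125)**2 = 15625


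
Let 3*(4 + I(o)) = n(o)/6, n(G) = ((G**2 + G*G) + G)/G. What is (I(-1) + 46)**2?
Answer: 570025/324 ≈ 1759.3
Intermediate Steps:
n(G) = (G + 2*G**2)/G (n(G) = ((G**2 + G**2) + G)/G = (2*G**2 + G)/G = (G + 2*G**2)/G)
I(o) = -71/18 + o/9 (I(o) = -4 + ((1 + 2*o)/6)/3 = -4 + ((1 + 2*o)*(1/6))/3 = -4 + (1/6 + o/3)/3 = -4 + (1/18 + o/9) = -71/18 + o/9)
(I(-1) + 46)**2 = ((-71/18 + (1/9)*(-1)) + 46)**2 = ((-71/18 - 1/9) + 46)**2 = (-73/18 + 46)**2 = (755/18)**2 = 570025/324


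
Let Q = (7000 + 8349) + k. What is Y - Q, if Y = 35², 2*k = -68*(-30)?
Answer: -15144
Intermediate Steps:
k = 1020 (k = (-68*(-30))/2 = (½)*2040 = 1020)
Q = 16369 (Q = (7000 + 8349) + 1020 = 15349 + 1020 = 16369)
Y = 1225
Y - Q = 1225 - 1*16369 = 1225 - 16369 = -15144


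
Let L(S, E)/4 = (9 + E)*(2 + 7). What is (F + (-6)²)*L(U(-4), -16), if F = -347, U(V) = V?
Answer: 78372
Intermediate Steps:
L(S, E) = 324 + 36*E (L(S, E) = 4*((9 + E)*(2 + 7)) = 4*((9 + E)*9) = 4*(81 + 9*E) = 324 + 36*E)
(F + (-6)²)*L(U(-4), -16) = (-347 + (-6)²)*(324 + 36*(-16)) = (-347 + 36)*(324 - 576) = -311*(-252) = 78372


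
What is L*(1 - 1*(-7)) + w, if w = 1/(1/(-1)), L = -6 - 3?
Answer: -73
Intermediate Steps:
L = -9
w = -1 (w = 1/(-1) = -1)
L*(1 - 1*(-7)) + w = -9*(1 - 1*(-7)) - 1 = -9*(1 + 7) - 1 = -9*8 - 1 = -72 - 1 = -73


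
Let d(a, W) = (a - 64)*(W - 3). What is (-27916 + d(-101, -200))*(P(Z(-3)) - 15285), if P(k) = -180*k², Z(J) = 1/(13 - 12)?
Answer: -86279235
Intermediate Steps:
d(a, W) = (-64 + a)*(-3 + W)
Z(J) = 1 (Z(J) = 1/1 = 1)
(-27916 + d(-101, -200))*(P(Z(-3)) - 15285) = (-27916 + (192 - 64*(-200) - 3*(-101) - 200*(-101)))*(-180*1² - 15285) = (-27916 + (192 + 12800 + 303 + 20200))*(-180*1 - 15285) = (-27916 + 33495)*(-180 - 15285) = 5579*(-15465) = -86279235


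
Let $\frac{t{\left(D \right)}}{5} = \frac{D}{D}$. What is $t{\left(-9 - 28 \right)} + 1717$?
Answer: $1722$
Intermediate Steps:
$t{\left(D \right)} = 5$ ($t{\left(D \right)} = 5 \frac{D}{D} = 5 \cdot 1 = 5$)
$t{\left(-9 - 28 \right)} + 1717 = 5 + 1717 = 1722$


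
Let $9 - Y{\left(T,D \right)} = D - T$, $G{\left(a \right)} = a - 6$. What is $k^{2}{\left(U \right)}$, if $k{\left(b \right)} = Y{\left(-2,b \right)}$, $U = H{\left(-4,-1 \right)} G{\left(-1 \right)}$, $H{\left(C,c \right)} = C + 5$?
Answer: $196$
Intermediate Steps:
$H{\left(C,c \right)} = 5 + C$
$G{\left(a \right)} = -6 + a$ ($G{\left(a \right)} = a - 6 = -6 + a$)
$Y{\left(T,D \right)} = 9 + T - D$ ($Y{\left(T,D \right)} = 9 - \left(D - T\right) = 9 + T - D$)
$U = -7$ ($U = \left(5 - 4\right) \left(-6 - 1\right) = 1 \left(-7\right) = -7$)
$k{\left(b \right)} = 7 - b$ ($k{\left(b \right)} = 9 - 2 - b = 7 - b$)
$k^{2}{\left(U \right)} = \left(7 - -7\right)^{2} = \left(7 + 7\right)^{2} = 14^{2} = 196$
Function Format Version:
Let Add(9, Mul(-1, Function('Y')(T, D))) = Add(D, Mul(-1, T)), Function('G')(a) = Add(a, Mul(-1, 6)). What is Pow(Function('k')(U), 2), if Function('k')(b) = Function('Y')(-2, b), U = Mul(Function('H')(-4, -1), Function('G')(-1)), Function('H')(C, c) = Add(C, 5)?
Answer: 196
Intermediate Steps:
Function('H')(C, c) = Add(5, C)
Function('G')(a) = Add(-6, a) (Function('G')(a) = Add(a, -6) = Add(-6, a))
Function('Y')(T, D) = Add(9, T, Mul(-1, D)) (Function('Y')(T, D) = Add(9, Mul(-1, Add(D, Mul(-1, T)))) = Add(9, Add(T, Mul(-1, D))) = Add(9, T, Mul(-1, D)))
U = -7 (U = Mul(Add(5, -4), Add(-6, -1)) = Mul(1, -7) = -7)
Function('k')(b) = Add(7, Mul(-1, b)) (Function('k')(b) = Add(9, -2, Mul(-1, b)) = Add(7, Mul(-1, b)))
Pow(Function('k')(U), 2) = Pow(Add(7, Mul(-1, -7)), 2) = Pow(Add(7, 7), 2) = Pow(14, 2) = 196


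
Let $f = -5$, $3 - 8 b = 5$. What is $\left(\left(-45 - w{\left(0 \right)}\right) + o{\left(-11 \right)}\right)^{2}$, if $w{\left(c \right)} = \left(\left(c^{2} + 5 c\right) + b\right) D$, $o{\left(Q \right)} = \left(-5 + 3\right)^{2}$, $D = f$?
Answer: $\frac{28561}{16} \approx 1785.1$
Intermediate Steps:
$b = - \frac{1}{4}$ ($b = \frac{3}{8} - \frac{5}{8} = - \frac{1}{4} \approx -0.25$)
$D = -5$
$o{\left(Q \right)} = 4$ ($o{\left(Q \right)} = \left(-2\right)^{2} = 4$)
$w{\left(c \right)} = \frac{5}{4} - 25 c - 5 c^{2}$ ($w{\left(c \right)} = \left(\left(c^{2} + 5 c\right) - \frac{1}{4}\right) \left(-5\right) = \left(- \frac{1}{4} + c^{2} + 5 c\right) \left(-5\right) = \frac{5}{4} - 25 c - 5 c^{2}$)
$\left(\left(-45 - w{\left(0 \right)}\right) + o{\left(-11 \right)}\right)^{2} = \left(\left(-45 - \left(\frac{5}{4} - 0 - 5 \cdot 0^{2}\right)\right) + 4\right)^{2} = \left(\left(-45 - \left(\frac{5}{4} + 0 - 0\right)\right) + 4\right)^{2} = \left(\left(-45 - \left(\frac{5}{4} + 0 + 0\right)\right) + 4\right)^{2} = \left(\left(-45 - \frac{5}{4}\right) + 4\right)^{2} = \left(- \frac{185}{4} + 4\right)^{2} = \left(- \frac{169}{4}\right)^{2} = \frac{28561}{16}$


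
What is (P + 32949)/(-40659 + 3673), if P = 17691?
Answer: -25320/18493 ≈ -1.3692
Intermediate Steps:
(P + 32949)/(-40659 + 3673) = (17691 + 32949)/(-40659 + 3673) = 50640/(-36986) = 50640*(-1/36986) = -25320/18493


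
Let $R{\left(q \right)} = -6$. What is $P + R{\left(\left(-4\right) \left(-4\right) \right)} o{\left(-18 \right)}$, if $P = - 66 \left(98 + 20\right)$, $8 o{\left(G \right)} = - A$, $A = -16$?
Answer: $-7800$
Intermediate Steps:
$o{\left(G \right)} = 2$ ($o{\left(G \right)} = \frac{\left(-1\right) \left(-16\right)}{8} = \frac{1}{8} \cdot 16 = 2$)
$P = -7788$ ($P = \left(-66\right) 118 = -7788$)
$P + R{\left(\left(-4\right) \left(-4\right) \right)} o{\left(-18 \right)} = -7788 - 12 = -7800$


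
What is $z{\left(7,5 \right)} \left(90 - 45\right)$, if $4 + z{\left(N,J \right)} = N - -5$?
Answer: $360$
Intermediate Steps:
$z{\left(N,J \right)} = 1 + N$ ($z{\left(N,J \right)} = -4 + \left(N - -5\right) = -4 + \left(N + 5\right) = -4 + \left(5 + N\right) = 1 + N$)
$z{\left(7,5 \right)} \left(90 - 45\right) = \left(1 + 7\right) \left(90 - 45\right) = 8 \cdot 45 = 360$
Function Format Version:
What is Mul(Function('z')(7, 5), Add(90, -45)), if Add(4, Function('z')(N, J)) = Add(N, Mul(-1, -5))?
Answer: 360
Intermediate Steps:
Function('z')(N, J) = Add(1, N) (Function('z')(N, J) = Add(-4, Add(N, Mul(-1, -5))) = Add(-4, Add(N, 5)) = Add(-4, Add(5, N)) = Add(1, N))
Mul(Function('z')(7, 5), Add(90, -45)) = Mul(Add(1, 7), Add(90, -45)) = Mul(8, 45) = 360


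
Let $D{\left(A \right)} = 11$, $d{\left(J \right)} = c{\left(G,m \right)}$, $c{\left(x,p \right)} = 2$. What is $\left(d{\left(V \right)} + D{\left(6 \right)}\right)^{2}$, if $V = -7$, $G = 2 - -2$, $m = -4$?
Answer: $169$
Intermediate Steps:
$G = 4$ ($G = 2 + 2 = 4$)
$d{\left(J \right)} = 2$
$\left(d{\left(V \right)} + D{\left(6 \right)}\right)^{2} = \left(2 + 11\right)^{2} = 13^{2} = 169$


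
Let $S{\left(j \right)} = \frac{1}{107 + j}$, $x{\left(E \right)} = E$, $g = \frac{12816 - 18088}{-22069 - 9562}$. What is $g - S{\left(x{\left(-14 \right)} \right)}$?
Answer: $\frac{458665}{2941683} \approx 0.15592$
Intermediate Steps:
$g = \frac{5272}{31631}$ ($g = - \frac{5272}{-31631} = \left(-5272\right) \left(- \frac{1}{31631}\right) = \frac{5272}{31631} \approx 0.16667$)
$g - S{\left(x{\left(-14 \right)} \right)} = \frac{5272}{31631} - \frac{1}{107 - 14} = \frac{5272}{31631} - \frac{1}{93} = \frac{458665}{2941683}$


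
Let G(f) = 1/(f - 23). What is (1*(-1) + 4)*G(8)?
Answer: -1/5 ≈ -0.20000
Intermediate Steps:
G(f) = 1/(-23 + f)
(1*(-1) + 4)*G(8) = (1*(-1) + 4)/(-23 + 8) = (-1 + 4)/(-15) = 3*(-1/15) = -1/5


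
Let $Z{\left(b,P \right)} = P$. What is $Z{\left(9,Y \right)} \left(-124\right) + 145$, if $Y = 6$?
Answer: $-599$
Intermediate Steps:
$Z{\left(9,Y \right)} \left(-124\right) + 145 = 6 \left(-124\right) + 145 = -744 + 145 = -599$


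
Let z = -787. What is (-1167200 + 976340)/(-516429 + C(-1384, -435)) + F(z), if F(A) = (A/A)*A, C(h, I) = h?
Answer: -407327971/517813 ≈ -786.63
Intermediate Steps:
F(A) = A (F(A) = 1*A = A)
(-1167200 + 976340)/(-516429 + C(-1384, -435)) + F(z) = (-1167200 + 976340)/(-516429 - 1384) - 787 = -190860/(-517813) - 787 = -190860*(-1/517813) - 787 = 190860/517813 - 787 = -407327971/517813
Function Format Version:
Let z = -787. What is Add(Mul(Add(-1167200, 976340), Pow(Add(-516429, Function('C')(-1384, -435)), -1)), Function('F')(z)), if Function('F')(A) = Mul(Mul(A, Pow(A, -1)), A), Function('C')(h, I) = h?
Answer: Rational(-407327971, 517813) ≈ -786.63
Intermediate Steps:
Function('F')(A) = A (Function('F')(A) = Mul(1, A) = A)
Add(Mul(Add(-1167200, 976340), Pow(Add(-516429, Function('C')(-1384, -435)), -1)), Function('F')(z)) = Add(Mul(Add(-1167200, 976340), Pow(Add(-516429, -1384), -1)), -787) = Add(Mul(-190860, Pow(-517813, -1)), -787) = Add(Mul(-190860, Rational(-1, 517813)), -787) = Add(Rational(190860, 517813), -787) = Rational(-407327971, 517813)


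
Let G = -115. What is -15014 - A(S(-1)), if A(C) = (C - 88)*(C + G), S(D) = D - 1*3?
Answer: -25962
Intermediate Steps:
S(D) = -3 + D (S(D) = D - 3 = -3 + D)
A(C) = (-115 + C)*(-88 + C) (A(C) = (C - 88)*(C - 115) = (-88 + C)*(-115 + C) = (-115 + C)*(-88 + C))
-15014 - A(S(-1)) = -15014 - (10120 + (-3 - 1)² - 203*(-3 - 1)) = -15014 - (10120 + (-4)² - 203*(-4)) = -15014 - (10120 + 16 + 812) = -15014 - 1*10948 = -15014 - 10948 = -25962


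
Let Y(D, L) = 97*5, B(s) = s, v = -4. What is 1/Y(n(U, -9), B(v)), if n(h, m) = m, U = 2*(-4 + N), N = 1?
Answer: 1/485 ≈ 0.0020619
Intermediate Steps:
U = -6 (U = 2*(-4 + 1) = 2*(-3) = -6)
Y(D, L) = 485
1/Y(n(U, -9), B(v)) = 1/485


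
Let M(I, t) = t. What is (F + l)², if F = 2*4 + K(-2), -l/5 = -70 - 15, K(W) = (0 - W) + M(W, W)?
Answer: 187489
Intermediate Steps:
K(W) = 0 (K(W) = (0 - W) + W = -W + W = 0)
l = 425 (l = -5*(-70 - 15) = -5*(-85) = 425)
F = 8 (F = 2*4 + 0 = 8 + 0 = 8)
(F + l)² = (8 + 425)² = 433² = 187489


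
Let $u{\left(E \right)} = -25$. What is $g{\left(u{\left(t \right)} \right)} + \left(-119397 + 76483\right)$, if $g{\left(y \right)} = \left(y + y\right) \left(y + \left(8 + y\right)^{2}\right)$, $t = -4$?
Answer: $-56114$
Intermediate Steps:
$g{\left(y \right)} = 2 y \left(y + \left(8 + y\right)^{2}\right)$
$g{\left(u{\left(t \right)} \right)} + \left(-119397 + 76483\right) = 2 \left(-25\right) \left(-25 + \left(8 - 25\right)^{2}\right) + \left(-119397 + 76483\right) = 2 \left(-25\right) \left(-25 + \left(-17\right)^{2}\right) - 42914 = 2 \left(-25\right) \left(-25 + 289\right) - 42914 = 2 \left(-25\right) 264 - 42914 = -13200 - 42914 = -56114$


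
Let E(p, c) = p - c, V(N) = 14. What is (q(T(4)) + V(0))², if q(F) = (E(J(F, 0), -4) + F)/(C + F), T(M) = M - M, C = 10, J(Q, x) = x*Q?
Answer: 5184/25 ≈ 207.36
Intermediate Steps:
J(Q, x) = Q*x
T(M) = 0
q(F) = (4 + F)/(10 + F) (q(F) = ((F*0 - 1*(-4)) + F)/(10 + F) = ((0 + 4) + F)/(10 + F) = (4 + F)/(10 + F))
(q(T(4)) + V(0))² = ((4 + 0)/(10 + 0) + 14)² = (4/10 + 14)² = ((⅒)*4 + 14)² = (⅖ + 14)² = (72/5)² = 5184/25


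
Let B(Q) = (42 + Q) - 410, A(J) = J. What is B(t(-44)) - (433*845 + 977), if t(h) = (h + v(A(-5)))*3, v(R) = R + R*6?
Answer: -367467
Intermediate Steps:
v(R) = 7*R (v(R) = R + 6*R = 7*R)
t(h) = -105 + 3*h (t(h) = (h + 7*(-5))*3 = (h - 35)*3 = (-35 + h)*3 = -105 + 3*h)
B(Q) = -368 + Q
B(t(-44)) - (433*845 + 977) = (-368 + (-105 + 3*(-44))) - (433*845 + 977) = (-368 + (-105 - 132)) - (365885 + 977) = (-368 - 237) - 1*366862 = -605 - 366862 = -367467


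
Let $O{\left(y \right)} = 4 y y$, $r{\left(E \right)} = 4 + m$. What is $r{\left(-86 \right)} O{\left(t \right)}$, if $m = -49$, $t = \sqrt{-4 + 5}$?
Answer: $-180$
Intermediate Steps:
$t = 1$ ($t = \sqrt{1} = 1$)
$r{\left(E \right)} = -45$ ($r{\left(E \right)} = 4 - 49 = -45$)
$O{\left(y \right)} = 4 y^{2}$
$r{\left(-86 \right)} O{\left(t \right)} = - 45 \cdot 4 \cdot 1^{2} = - 45 \cdot 4 \cdot 1 = \left(-45\right) 4 = -180$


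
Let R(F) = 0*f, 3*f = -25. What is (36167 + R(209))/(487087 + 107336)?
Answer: 36167/594423 ≈ 0.060844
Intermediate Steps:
f = -25/3 (f = (⅓)*(-25) = -25/3 ≈ -8.3333)
R(F) = 0 (R(F) = 0*(-25/3) = 0)
(36167 + R(209))/(487087 + 107336) = (36167 + 0)/(487087 + 107336) = 36167/594423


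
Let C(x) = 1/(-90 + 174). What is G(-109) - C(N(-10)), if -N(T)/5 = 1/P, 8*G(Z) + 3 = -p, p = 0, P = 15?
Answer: -65/168 ≈ -0.38690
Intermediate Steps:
G(Z) = -3/8 (G(Z) = -3/8 + (-1*0)/8 = -3/8 + (⅛)*0 = -3/8 + 0 = -3/8)
N(T) = -⅓ (N(T) = -5/15 = -5*1/15 = -⅓)
C(x) = 1/84
G(-109) - C(N(-10)) = -3/8 - 1*1/84 = -3/8 - 1/84 = -65/168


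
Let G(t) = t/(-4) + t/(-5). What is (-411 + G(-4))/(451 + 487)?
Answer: -1023/2345 ≈ -0.43625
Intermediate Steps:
G(t) = -9*t/20 (G(t) = t*(-¼) + t*(-⅕) = -t/4 - t/5 = -9*t/20)
(-411 + G(-4))/(451 + 487) = (-411 - 9/20*(-4))/(451 + 487) = (-411 + 9/5)/938 = -2046/5*1/938 = -1023/2345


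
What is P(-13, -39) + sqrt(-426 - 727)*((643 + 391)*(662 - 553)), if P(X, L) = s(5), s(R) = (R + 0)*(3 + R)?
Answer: 40 + 112706*I*sqrt(1153) ≈ 40.0 + 3.827e+6*I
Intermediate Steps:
s(R) = R*(3 + R)
P(X, L) = 40 (P(X, L) = 5*(3 + 5) = 5*8 = 40)
P(-13, -39) + sqrt(-426 - 727)*((643 + 391)*(662 - 553)) = 40 + sqrt(-426 - 727)*((643 + 391)*(662 - 553)) = 40 + sqrt(-1153)*(1034*109) = 40 + (I*sqrt(1153))*112706 = 40 + 112706*I*sqrt(1153)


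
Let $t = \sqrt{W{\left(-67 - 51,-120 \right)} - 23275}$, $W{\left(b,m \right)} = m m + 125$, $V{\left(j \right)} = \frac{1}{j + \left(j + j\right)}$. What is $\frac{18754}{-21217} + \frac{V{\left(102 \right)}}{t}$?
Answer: $- \frac{18754}{21217} - \frac{i \sqrt{14}}{107100} \approx -0.88391 - 3.4936 \cdot 10^{-5} i$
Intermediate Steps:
$V{\left(j \right)} = \frac{1}{3 j}$ ($V{\left(j \right)} = \frac{1}{j + 2 j} = \frac{1}{3 j}$)
$W{\left(b,m \right)} = 125 + m^{2}$ ($W{\left(b,m \right)} = m^{2} + 125 = 125 + m^{2}$)
$t = 25 i \sqrt{14}$ ($t = \sqrt{\left(125 + \left(-120\right)^{2}\right) - 23275} = \sqrt{\left(125 + 14400\right) - 23275} = \sqrt{14525 - 23275} = \sqrt{-8750} = 25 i \sqrt{14} \approx 93.541 i$)
$\frac{18754}{-21217} + \frac{V{\left(102 \right)}}{t} = \frac{18754}{-21217} + \frac{\frac{1}{3} \cdot \frac{1}{102}}{25 i \sqrt{14}} = 18754 \left(- \frac{1}{21217}\right) + \frac{1}{3} \cdot \frac{1}{102} \left(- \frac{i \sqrt{14}}{350}\right) = - \frac{18754}{21217} + \frac{\left(- \frac{1}{350}\right) i \sqrt{14}}{306} = - \frac{18754}{21217} - \frac{i \sqrt{14}}{107100}$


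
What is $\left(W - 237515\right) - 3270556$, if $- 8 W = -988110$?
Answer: $- \frac{13538229}{4} \approx -3.3846 \cdot 10^{6}$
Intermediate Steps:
$W = \frac{494055}{4}$ ($W = \left(- \frac{1}{8}\right) \left(-988110\right) = \frac{494055}{4} \approx 1.2351 \cdot 10^{5}$)
$\left(W - 237515\right) - 3270556 = \left(\frac{494055}{4} - 237515\right) - 3270556 = - \frac{456005}{4} - 3270556 = - \frac{13538229}{4}$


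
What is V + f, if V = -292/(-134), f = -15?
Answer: -859/67 ≈ -12.821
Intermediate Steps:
V = 146/67 (V = -292*(-1/134) = 146/67 ≈ 2.1791)
V + f = 146/67 - 15 = -859/67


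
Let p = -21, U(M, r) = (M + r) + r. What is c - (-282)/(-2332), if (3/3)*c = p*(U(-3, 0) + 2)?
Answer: 24345/1166 ≈ 20.879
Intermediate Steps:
U(M, r) = M + 2*r
c = 21 (c = -21*((-3 + 2*0) + 2) = -21*((-3 + 0) + 2) = -21*(-3 + 2) = -21*(-1) = 21)
c - (-282)/(-2332) = 21 - (-282)/(-2332) = 21 - (-282)*(-1)/2332 = 21 - 1*141/1166 = 21 - 141/1166 = 24345/1166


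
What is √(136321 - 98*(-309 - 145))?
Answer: √180813 ≈ 425.22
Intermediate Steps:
√(136321 - 98*(-309 - 145)) = √(136321 - 98*(-454)) = √(136321 + 44492) = √180813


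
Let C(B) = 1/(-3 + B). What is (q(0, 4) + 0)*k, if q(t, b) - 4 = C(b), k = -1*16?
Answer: -80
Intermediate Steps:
k = -16
q(t, b) = 4 + 1/(-3 + b)
(q(0, 4) + 0)*k = ((-11 + 4*4)/(-3 + 4) + 0)*(-16) = ((-11 + 16)/1 + 0)*(-16) = (1*5 + 0)*(-16) = (5 + 0)*(-16) = 5*(-16) = -80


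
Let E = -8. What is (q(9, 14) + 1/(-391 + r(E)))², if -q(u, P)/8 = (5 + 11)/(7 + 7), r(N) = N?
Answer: 13315201/159201 ≈ 83.638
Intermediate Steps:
q(u, P) = -64/7 (q(u, P) = -8*(5 + 11)/(7 + 7) = -128/14 = -8*8/7 = -64/7)
(q(9, 14) + 1/(-391 + r(E)))² = (-64/7 + 1/(-391 - 8))² = (-64/7 + 1/(-399))² = (-64/7 - 1/399)² = (-3649/399)² = 13315201/159201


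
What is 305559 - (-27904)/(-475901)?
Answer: 145415805755/475901 ≈ 3.0556e+5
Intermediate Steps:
305559 - (-27904)/(-475901) = 305559 - (-27904)*(-1)/475901 = 305559 - 1*27904/475901 = 305559 - 27904/475901 = 145415805755/475901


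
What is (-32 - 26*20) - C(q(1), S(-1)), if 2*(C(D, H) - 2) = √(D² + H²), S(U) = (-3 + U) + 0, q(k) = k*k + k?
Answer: -554 - √5 ≈ -556.24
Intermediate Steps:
q(k) = k + k² (q(k) = k² + k = k + k²)
S(U) = -3 + U
C(D, H) = 2 + √(D² + H²)/2
(-32 - 26*20) - C(q(1), S(-1)) = (-32 - 26*20) - (2 + √((1*(1 + 1))² + (-3 - 1)²)/2) = (-32 - 520) - (2 + √((1*2)² + (-4)²)/2) = -552 - (2 + √(2² + 16)/2) = -552 - (2 + √(4 + 16)/2) = -552 - (2 + √20/2) = -552 - (2 + (2*√5)/2) = -552 - (2 + √5) = -552 + (-2 - √5) = -554 - √5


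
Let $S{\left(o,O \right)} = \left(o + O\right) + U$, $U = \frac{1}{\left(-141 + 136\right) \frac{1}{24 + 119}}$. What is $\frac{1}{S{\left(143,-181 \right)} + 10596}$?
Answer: $\frac{5}{52647} \approx 9.4972 \cdot 10^{-5}$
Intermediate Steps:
$U = - \frac{143}{5}$ ($U = \frac{1}{\left(-5\right) \frac{1}{143}} = \frac{1}{- \frac{5}{143}} = - \frac{143}{5} \approx -28.6$)
$S{\left(o,O \right)} = - \frac{143}{5} + O + o$ ($S{\left(o,O \right)} = \left(o + O\right) - \frac{143}{5} = \left(O + o\right) - \frac{143}{5} = - \frac{143}{5} + O + o$)
$\frac{1}{S{\left(143,-181 \right)} + 10596} = \frac{1}{\left(- \frac{143}{5} - 181 + 143\right) + 10596} = \frac{1}{- \frac{333}{5} + 10596} = \frac{1}{\frac{52647}{5}} = \frac{5}{52647}$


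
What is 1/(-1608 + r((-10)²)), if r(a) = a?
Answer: -1/1508 ≈ -0.00066313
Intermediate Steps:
1/(-1608 + r((-10)²)) = 1/(-1608 + (-10)²) = 1/(-1608 + 100) = 1/(-1508) = -1/1508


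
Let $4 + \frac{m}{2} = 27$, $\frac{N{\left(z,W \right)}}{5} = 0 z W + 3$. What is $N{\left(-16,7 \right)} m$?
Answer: $690$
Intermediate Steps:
$N{\left(z,W \right)} = 15$ ($N{\left(z,W \right)} = 5 \left(0 z W + 3\right) = 5 \left(0 W + 3\right) = 5 \left(0 + 3\right) = 5 \cdot 3 = 15$)
$m = 46$ ($m = -8 + 2 \cdot 27 = -8 + 54 = 46$)
$N{\left(-16,7 \right)} m = 15 \cdot 46 = 690$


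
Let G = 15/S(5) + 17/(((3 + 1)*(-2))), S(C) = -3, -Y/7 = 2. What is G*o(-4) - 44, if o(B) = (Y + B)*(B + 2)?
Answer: -601/2 ≈ -300.50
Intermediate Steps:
Y = -14 (Y = -7*2 = -14)
o(B) = (-14 + B)*(2 + B) (o(B) = (-14 + B)*(B + 2) = (-14 + B)*(2 + B))
G = -57/8 (G = 15/(-3) + 17/(((3 + 1)*(-2))) = 15*(-⅓) + 17/((4*(-2))) = -5 + 17/(-8) = -5 + 17*(-⅛) = -5 - 17/8 = -57/8 ≈ -7.1250)
G*o(-4) - 44 = -57*(-28 + (-4)² - 12*(-4))/8 - 44 = -57*(-28 + 16 + 48)/8 - 44 = -57/8*36 - 44 = -513/2 - 44 = -601/2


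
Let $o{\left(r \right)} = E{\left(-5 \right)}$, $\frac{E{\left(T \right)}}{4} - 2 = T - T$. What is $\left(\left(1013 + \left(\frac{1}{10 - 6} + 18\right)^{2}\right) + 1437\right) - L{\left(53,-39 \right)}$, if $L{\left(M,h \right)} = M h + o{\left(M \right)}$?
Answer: $\frac{77473}{16} \approx 4842.1$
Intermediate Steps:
$E{\left(T \right)} = 8$ ($E{\left(T \right)} = 8 + 4 \left(T - T\right) = 8 + 4 \cdot 0 = 8 + 0 = 8$)
$o{\left(r \right)} = 8$
$L{\left(M,h \right)} = 8 + M h$ ($L{\left(M,h \right)} = M h + 8 = 8 + M h$)
$\left(\left(1013 + \left(\frac{1}{10 - 6} + 18\right)^{2}\right) + 1437\right) - L{\left(53,-39 \right)} = \left(\left(1013 + \left(\frac{1}{10 - 6} + 18\right)^{2}\right) + 1437\right) - \left(8 + 53 \left(-39\right)\right) = \left(\left(1013 + \left(\frac{1}{4} + 18\right)^{2}\right) + 1437\right) - \left(8 - 2067\right) = \left(\left(1013 + \left(\frac{1}{4} + 18\right)^{2}\right) + 1437\right) - -2059 = \left(\left(1013 + \left(\frac{73}{4}\right)^{2}\right) + 1437\right) + 2059 = \left(\left(1013 + \frac{5329}{16}\right) + 1437\right) + 2059 = \left(\frac{21537}{16} + 1437\right) + 2059 = \frac{44529}{16} + 2059 = \frac{77473}{16}$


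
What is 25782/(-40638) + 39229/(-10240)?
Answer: -309699297/69355520 ≈ -4.4654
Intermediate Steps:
25782/(-40638) + 39229/(-10240) = 25782*(-1/40638) + 39229*(-1/10240) = -4297/6773 - 39229/10240 = -309699297/69355520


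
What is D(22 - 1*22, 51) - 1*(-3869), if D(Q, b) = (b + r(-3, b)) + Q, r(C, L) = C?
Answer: 3917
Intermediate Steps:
D(Q, b) = -3 + Q + b (D(Q, b) = (b - 3) + Q = (-3 + b) + Q = -3 + Q + b)
D(22 - 1*22, 51) - 1*(-3869) = (-3 + (22 - 1*22) + 51) - 1*(-3869) = (-3 + (22 - 22) + 51) + 3869 = (-3 + 0 + 51) + 3869 = 48 + 3869 = 3917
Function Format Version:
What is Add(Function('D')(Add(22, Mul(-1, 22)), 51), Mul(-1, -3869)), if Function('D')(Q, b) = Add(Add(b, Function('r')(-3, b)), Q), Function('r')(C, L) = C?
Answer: 3917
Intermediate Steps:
Function('D')(Q, b) = Add(-3, Q, b) (Function('D')(Q, b) = Add(Add(b, -3), Q) = Add(Add(-3, b), Q) = Add(-3, Q, b))
Add(Function('D')(Add(22, Mul(-1, 22)), 51), Mul(-1, -3869)) = Add(Add(-3, Add(22, Mul(-1, 22)), 51), Mul(-1, -3869)) = Add(Add(-3, Add(22, -22), 51), 3869) = Add(Add(-3, 0, 51), 3869) = Add(48, 3869) = 3917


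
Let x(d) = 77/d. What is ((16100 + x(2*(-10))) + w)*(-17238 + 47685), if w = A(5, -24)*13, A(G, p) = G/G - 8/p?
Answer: 9812144541/20 ≈ 4.9061e+8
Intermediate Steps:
A(G, p) = 1 - 8/p
w = 52/3 (w = ((-8 - 24)/(-24))*13 = -1/24*(-32)*13 = (4/3)*13 = 52/3 ≈ 17.333)
((16100 + x(2*(-10))) + w)*(-17238 + 47685) = ((16100 + 77/((2*(-10)))) + 52/3)*(-17238 + 47685) = ((16100 + 77/(-20)) + 52/3)*30447 = ((16100 + 77*(-1/20)) + 52/3)*30447 = ((16100 - 77/20) + 52/3)*30447 = (321923/20 + 52/3)*30447 = (966809/60)*30447 = 9812144541/20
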